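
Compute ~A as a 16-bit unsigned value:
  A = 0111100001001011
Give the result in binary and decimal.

Flip each bit (0->1, 1->0):
  0111100001001011
  1000011110110100

Answer: 1000011110110100 (34740)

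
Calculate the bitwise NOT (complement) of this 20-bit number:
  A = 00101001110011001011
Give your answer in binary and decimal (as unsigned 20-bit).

Flip each bit (0->1, 1->0):
  00101001110011001011
  11010110001100110100

Answer: 11010110001100110100 (877364)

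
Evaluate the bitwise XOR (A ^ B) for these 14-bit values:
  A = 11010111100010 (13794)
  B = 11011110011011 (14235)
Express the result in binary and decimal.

Apply ^ to each column (1 where bits differ):
  11010111100010
^ 11011110011011
----------------
  00001001111001

Answer: 00001001111001 (633)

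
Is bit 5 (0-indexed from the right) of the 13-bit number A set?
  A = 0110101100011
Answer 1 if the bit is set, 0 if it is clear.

Bit 5 is the 6th from the right.
  0110101100011
         ^
That bit is 1.

Answer: 1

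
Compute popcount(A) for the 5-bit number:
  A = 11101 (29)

11101
1-bits at positions (from bit 0 = LSB): 0, 2, 3, 4
Count = 4

Answer: 4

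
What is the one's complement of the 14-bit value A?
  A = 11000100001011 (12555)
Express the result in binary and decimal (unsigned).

Flip each bit (0->1, 1->0):
  11000100001011
  00111011110100

Answer: 00111011110100 (3828)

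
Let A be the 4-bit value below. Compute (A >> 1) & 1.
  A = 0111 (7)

Bit 1 is the 2nd from the right.
  0111
    ^
That bit is 1.

Answer: 1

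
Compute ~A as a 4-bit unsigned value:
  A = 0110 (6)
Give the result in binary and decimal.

Flip each bit (0->1, 1->0):
  0110
  1001

Answer: 1001 (9)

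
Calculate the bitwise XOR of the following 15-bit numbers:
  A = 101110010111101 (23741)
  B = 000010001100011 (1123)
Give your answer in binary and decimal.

Apply ^ to each column (1 where bits differ):
  101110010111101
^ 000010001100011
-----------------
  101100011011110

Answer: 101100011011110 (22750)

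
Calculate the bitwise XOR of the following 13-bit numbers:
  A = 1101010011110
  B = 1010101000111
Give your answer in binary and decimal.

Apply ^ to each column (1 where bits differ):
  1101010011110
^ 1010101000111
---------------
  0111111011001

Answer: 0111111011001 (4057)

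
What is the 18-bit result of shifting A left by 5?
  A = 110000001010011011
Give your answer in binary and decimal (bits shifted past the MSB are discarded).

Shift left by 5: drop the top 5 bit(s), append 5 zero(s) on the right.
  110000001010011011  ->  discard [11000], keep [0001010011011], append 00000
= 000101001101100000

Answer: 000101001101100000 (21344)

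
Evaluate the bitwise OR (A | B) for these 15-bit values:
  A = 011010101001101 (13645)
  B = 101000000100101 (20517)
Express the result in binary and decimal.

Apply | to each column (1 where either bit is 1):
  011010101001101
| 101000000100101
-----------------
  111010101101101

Answer: 111010101101101 (30061)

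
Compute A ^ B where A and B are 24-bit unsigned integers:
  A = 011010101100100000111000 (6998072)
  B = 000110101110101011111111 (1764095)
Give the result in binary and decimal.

Apply ^ to each column (1 where bits differ):
  011010101100100000111000
^ 000110101110101011111111
--------------------------
  011100000010001011000111

Answer: 011100000010001011000111 (7348935)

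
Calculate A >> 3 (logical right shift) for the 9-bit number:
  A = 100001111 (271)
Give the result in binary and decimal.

Logical shift right by 3: drop the bottom 3 bit(s), prepend 3 zero(s) on the left.
  100001111  ->  keep [100001], discard [111], prepend 000
= 000100001

Answer: 000100001 (33)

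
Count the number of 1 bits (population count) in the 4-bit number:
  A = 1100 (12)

1100
1-bits at positions (from bit 0 = LSB): 2, 3
Count = 2

Answer: 2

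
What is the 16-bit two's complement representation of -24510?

1. Binary of +24510:  0101111110111110
2. Invert bits:     1010000001000001
3. Add 1:           1010000001000010

Answer: 1010000001000010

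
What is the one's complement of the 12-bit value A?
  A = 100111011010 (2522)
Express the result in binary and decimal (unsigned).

Flip each bit (0->1, 1->0):
  100111011010
  011000100101

Answer: 011000100101 (1573)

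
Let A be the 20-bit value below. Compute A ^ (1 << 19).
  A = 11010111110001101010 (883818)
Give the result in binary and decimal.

Mask = 1 << 19 = 10000000000000000000
Bit 19 of A is 1; XOR with the mask flips it to 0.
  11010111110001101010
^ 10000000000000000000
----------------------
  01010111110001101010

Answer: 01010111110001101010 (359530)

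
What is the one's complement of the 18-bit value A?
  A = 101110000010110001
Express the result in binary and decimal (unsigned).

Flip each bit (0->1, 1->0):
  101110000010110001
  010001111101001110

Answer: 010001111101001110 (73550)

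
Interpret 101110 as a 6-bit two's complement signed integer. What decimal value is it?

MSB is 1, so the value is negative. Find the magnitude:
1. Invert bits:  010001
2. Add 1:        010010  = 18
3. Apply sign:   -18

Answer: -18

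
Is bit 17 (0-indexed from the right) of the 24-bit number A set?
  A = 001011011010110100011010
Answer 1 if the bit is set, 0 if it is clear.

Bit 17 is the 18th from the right.
  001011011010110100011010
        ^
That bit is 0.

Answer: 0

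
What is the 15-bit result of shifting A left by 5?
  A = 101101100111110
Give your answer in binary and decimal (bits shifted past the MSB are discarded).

Shift left by 5: drop the top 5 bit(s), append 5 zero(s) on the right.
  101101100111110  ->  discard [10110], keep [1100111110], append 00000
= 110011111000000

Answer: 110011111000000 (26560)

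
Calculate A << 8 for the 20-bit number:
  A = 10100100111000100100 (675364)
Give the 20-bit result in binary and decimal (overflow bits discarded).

Shift left by 8: drop the top 8 bit(s), append 8 zero(s) on the right.
  10100100111000100100  ->  discard [10100100], keep [111000100100], append 00000000
= 11100010010000000000

Answer: 11100010010000000000 (926720)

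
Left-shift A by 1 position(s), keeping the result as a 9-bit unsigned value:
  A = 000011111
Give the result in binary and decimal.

Shift left by 1: drop the top 1 bit(s), append 1 zero(s) on the right.
  000011111  ->  discard [0], keep [00011111], append 0
= 000111110

Answer: 000111110 (62)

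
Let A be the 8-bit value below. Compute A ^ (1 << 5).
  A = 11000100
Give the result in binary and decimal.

Mask = 1 << 5 = 00100000
Bit 5 of A is 0; XOR with the mask flips it to 1.
  11000100
^ 00100000
----------
  11100100

Answer: 11100100 (228)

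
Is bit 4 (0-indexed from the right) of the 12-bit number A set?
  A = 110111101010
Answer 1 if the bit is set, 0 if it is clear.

Bit 4 is the 5th from the right.
  110111101010
         ^
That bit is 0.

Answer: 0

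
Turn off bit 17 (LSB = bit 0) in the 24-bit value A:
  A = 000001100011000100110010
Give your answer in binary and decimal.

Mask = ~(1 << 17) = 111111011111111111111111
Bit 17 of A is 1, so AND-ing with the mask clears it to 0.
  000001100011000100110010
& 111111011111111111111111
--------------------------
  000001000011000100110010

Answer: 000001000011000100110010 (274738)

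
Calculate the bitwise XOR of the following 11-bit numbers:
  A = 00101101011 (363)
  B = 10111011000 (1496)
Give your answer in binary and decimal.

Apply ^ to each column (1 where bits differ):
  00101101011
^ 10111011000
-------------
  10010110011

Answer: 10010110011 (1203)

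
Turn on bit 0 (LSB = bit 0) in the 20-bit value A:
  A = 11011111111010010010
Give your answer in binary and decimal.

Mask = 1 << 0 = 00000000000000000001
Bit 0 of A is 0, so OR-ing with the mask flips it to 1.
  11011111111010010010
| 00000000000000000001
----------------------
  11011111111010010011

Answer: 11011111111010010011 (917139)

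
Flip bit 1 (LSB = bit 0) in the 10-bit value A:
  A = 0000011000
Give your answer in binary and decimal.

Mask = 1 << 1 = 0000000010
Bit 1 of A is 0; XOR with the mask flips it to 1.
  0000011000
^ 0000000010
------------
  0000011010

Answer: 0000011010 (26)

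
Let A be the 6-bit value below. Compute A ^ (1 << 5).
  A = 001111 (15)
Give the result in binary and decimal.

Mask = 1 << 5 = 100000
Bit 5 of A is 0; XOR with the mask flips it to 1.
  001111
^ 100000
--------
  101111

Answer: 101111 (47)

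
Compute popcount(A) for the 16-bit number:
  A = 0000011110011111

0000011110011111
1-bits at positions (from bit 0 = LSB): 0, 1, 2, 3, 4, 7, 8, 9, 10
Count = 9

Answer: 9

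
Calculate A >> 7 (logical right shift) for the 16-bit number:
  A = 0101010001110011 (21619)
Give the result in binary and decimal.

Logical shift right by 7: drop the bottom 7 bit(s), prepend 7 zero(s) on the left.
  0101010001110011  ->  keep [010101000], discard [1110011], prepend 0000000
= 0000000010101000

Answer: 0000000010101000 (168)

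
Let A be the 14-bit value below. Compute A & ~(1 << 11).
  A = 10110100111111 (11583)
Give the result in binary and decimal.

Mask = ~(1 << 11) = 11011111111111
Bit 11 of A is 1, so AND-ing with the mask clears it to 0.
  10110100111111
& 11011111111111
----------------
  10010100111111

Answer: 10010100111111 (9535)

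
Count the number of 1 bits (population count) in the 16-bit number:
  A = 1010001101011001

1010001101011001
1-bits at positions (from bit 0 = LSB): 0, 3, 4, 6, 8, 9, 13, 15
Count = 8

Answer: 8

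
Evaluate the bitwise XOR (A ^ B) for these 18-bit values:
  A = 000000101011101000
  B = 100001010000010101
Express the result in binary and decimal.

Apply ^ to each column (1 where bits differ):
  000000101011101000
^ 100001010000010101
--------------------
  100001111011111101

Answer: 100001111011111101 (139005)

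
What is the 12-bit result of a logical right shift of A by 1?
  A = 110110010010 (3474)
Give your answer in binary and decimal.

Logical shift right by 1: drop the bottom 1 bit(s), prepend 1 zero(s) on the left.
  110110010010  ->  keep [11011001001], discard [0], prepend 0
= 011011001001

Answer: 011011001001 (1737)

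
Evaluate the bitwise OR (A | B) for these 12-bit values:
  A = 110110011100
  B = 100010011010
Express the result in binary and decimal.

Apply | to each column (1 where either bit is 1):
  110110011100
| 100010011010
--------------
  110110011110

Answer: 110110011110 (3486)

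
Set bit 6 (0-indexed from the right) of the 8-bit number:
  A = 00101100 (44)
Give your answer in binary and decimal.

Mask = 1 << 6 = 01000000
Bit 6 of A is 0, so OR-ing with the mask flips it to 1.
  00101100
| 01000000
----------
  01101100

Answer: 01101100 (108)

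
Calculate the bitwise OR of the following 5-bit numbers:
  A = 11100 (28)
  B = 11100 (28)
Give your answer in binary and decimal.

Apply | to each column (1 where either bit is 1):
  11100
| 11100
-------
  11100

Answer: 11100 (28)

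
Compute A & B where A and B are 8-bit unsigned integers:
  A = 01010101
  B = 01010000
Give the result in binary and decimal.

Apply & to each column (1 only where both bits are 1):
  01010101
& 01010000
----------
  01010000

Answer: 01010000 (80)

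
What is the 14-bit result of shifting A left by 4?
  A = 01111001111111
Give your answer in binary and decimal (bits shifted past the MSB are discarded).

Shift left by 4: drop the top 4 bit(s), append 4 zero(s) on the right.
  01111001111111  ->  discard [0111], keep [1001111111], append 0000
= 10011111110000

Answer: 10011111110000 (10224)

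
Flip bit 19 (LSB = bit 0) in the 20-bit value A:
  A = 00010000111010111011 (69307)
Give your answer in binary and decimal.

Mask = 1 << 19 = 10000000000000000000
Bit 19 of A is 0; XOR with the mask flips it to 1.
  00010000111010111011
^ 10000000000000000000
----------------------
  10010000111010111011

Answer: 10010000111010111011 (593595)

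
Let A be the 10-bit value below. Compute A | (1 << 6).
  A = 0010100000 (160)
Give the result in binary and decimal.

Mask = 1 << 6 = 0001000000
Bit 6 of A is 0, so OR-ing with the mask flips it to 1.
  0010100000
| 0001000000
------------
  0011100000

Answer: 0011100000 (224)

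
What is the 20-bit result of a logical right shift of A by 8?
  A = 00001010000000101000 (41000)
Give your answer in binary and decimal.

Logical shift right by 8: drop the bottom 8 bit(s), prepend 8 zero(s) on the left.
  00001010000000101000  ->  keep [000010100000], discard [00101000], prepend 00000000
= 00000000000010100000

Answer: 00000000000010100000 (160)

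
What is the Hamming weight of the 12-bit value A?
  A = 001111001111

001111001111
1-bits at positions (from bit 0 = LSB): 0, 1, 2, 3, 6, 7, 8, 9
Count = 8

Answer: 8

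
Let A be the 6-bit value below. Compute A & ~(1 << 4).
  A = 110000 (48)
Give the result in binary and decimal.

Mask = ~(1 << 4) = 101111
Bit 4 of A is 1, so AND-ing with the mask clears it to 0.
  110000
& 101111
--------
  100000

Answer: 100000 (32)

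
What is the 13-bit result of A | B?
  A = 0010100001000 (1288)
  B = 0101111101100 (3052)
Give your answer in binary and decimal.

Apply | to each column (1 where either bit is 1):
  0010100001000
| 0101111101100
---------------
  0111111101100

Answer: 0111111101100 (4076)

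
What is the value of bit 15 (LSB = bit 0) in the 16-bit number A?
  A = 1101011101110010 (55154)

Bit 15 is the 16th from the right.
  1101011101110010
  ^
That bit is 1.

Answer: 1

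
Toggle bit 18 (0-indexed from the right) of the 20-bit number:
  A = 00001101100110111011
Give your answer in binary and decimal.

Mask = 1 << 18 = 01000000000000000000
Bit 18 of A is 0; XOR with the mask flips it to 1.
  00001101100110111011
^ 01000000000000000000
----------------------
  01001101100110111011

Answer: 01001101100110111011 (317883)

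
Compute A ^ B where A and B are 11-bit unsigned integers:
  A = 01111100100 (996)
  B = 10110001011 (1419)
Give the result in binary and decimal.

Apply ^ to each column (1 where bits differ):
  01111100100
^ 10110001011
-------------
  11001101111

Answer: 11001101111 (1647)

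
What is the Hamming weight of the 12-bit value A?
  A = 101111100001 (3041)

101111100001
1-bits at positions (from bit 0 = LSB): 0, 5, 6, 7, 8, 9, 11
Count = 7

Answer: 7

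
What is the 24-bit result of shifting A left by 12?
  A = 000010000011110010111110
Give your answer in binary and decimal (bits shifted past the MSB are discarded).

Shift left by 12: drop the top 12 bit(s), append 12 zero(s) on the right.
  000010000011110010111110  ->  discard [000010000011], keep [110010111110], append 000000000000
= 110010111110000000000000

Answer: 110010111110000000000000 (13361152)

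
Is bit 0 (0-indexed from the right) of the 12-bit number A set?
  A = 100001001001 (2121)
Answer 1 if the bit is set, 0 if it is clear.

Bit 0 is the 1st from the right.
  100001001001
             ^
That bit is 1.

Answer: 1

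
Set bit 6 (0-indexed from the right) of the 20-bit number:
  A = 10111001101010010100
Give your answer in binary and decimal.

Mask = 1 << 6 = 00000000000001000000
Bit 6 of A is 0, so OR-ing with the mask flips it to 1.
  10111001101010010100
| 00000000000001000000
----------------------
  10111001101011010100

Answer: 10111001101011010100 (760532)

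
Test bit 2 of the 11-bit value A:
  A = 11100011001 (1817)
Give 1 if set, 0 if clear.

Bit 2 is the 3rd from the right.
  11100011001
          ^
That bit is 0.

Answer: 0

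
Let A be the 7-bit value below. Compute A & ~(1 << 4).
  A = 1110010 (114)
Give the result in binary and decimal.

Mask = ~(1 << 4) = 1101111
Bit 4 of A is 1, so AND-ing with the mask clears it to 0.
  1110010
& 1101111
---------
  1100010

Answer: 1100010 (98)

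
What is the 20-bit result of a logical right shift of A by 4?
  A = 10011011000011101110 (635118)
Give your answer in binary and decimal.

Logical shift right by 4: drop the bottom 4 bit(s), prepend 4 zero(s) on the left.
  10011011000011101110  ->  keep [1001101100001110], discard [1110], prepend 0000
= 00001001101100001110

Answer: 00001001101100001110 (39694)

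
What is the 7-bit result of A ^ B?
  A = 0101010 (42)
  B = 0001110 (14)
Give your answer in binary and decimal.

Apply ^ to each column (1 where bits differ):
  0101010
^ 0001110
---------
  0100100

Answer: 0100100 (36)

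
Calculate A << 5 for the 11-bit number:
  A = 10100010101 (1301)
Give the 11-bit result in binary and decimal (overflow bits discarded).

Shift left by 5: drop the top 5 bit(s), append 5 zero(s) on the right.
  10100010101  ->  discard [10100], keep [010101], append 00000
= 01010100000

Answer: 01010100000 (672)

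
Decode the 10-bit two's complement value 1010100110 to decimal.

MSB is 1, so the value is negative. Find the magnitude:
1. Invert bits:  0101011001
2. Add 1:        0101011010  = 346
3. Apply sign:   -346

Answer: -346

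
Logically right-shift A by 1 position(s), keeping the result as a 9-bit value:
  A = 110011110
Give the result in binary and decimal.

Logical shift right by 1: drop the bottom 1 bit(s), prepend 1 zero(s) on the left.
  110011110  ->  keep [11001111], discard [0], prepend 0
= 011001111

Answer: 011001111 (207)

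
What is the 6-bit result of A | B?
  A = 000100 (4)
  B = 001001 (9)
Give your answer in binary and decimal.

Apply | to each column (1 where either bit is 1):
  000100
| 001001
--------
  001101

Answer: 001101 (13)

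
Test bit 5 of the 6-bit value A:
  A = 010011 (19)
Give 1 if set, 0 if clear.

Bit 5 is the 6th from the right.
  010011
  ^
That bit is 0.

Answer: 0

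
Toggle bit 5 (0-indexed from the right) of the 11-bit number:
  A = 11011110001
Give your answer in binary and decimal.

Mask = 1 << 5 = 00000100000
Bit 5 of A is 1; XOR with the mask flips it to 0.
  11011110001
^ 00000100000
-------------
  11011010001

Answer: 11011010001 (1745)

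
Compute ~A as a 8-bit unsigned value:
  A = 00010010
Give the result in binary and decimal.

Flip each bit (0->1, 1->0):
  00010010
  11101101

Answer: 11101101 (237)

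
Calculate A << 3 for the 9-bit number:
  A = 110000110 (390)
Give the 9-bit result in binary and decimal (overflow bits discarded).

Shift left by 3: drop the top 3 bit(s), append 3 zero(s) on the right.
  110000110  ->  discard [110], keep [000110], append 000
= 000110000

Answer: 000110000 (48)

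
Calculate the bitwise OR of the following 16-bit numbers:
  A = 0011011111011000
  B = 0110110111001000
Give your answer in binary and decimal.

Apply | to each column (1 where either bit is 1):
  0011011111011000
| 0110110111001000
------------------
  0111111111011000

Answer: 0111111111011000 (32728)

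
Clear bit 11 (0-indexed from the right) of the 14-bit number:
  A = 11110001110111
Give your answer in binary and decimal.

Mask = ~(1 << 11) = 11011111111111
Bit 11 of A is 1, so AND-ing with the mask clears it to 0.
  11110001110111
& 11011111111111
----------------
  11010001110111

Answer: 11010001110111 (13431)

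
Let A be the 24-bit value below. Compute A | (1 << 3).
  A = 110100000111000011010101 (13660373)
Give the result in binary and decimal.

Mask = 1 << 3 = 000000000000000000001000
Bit 3 of A is 0, so OR-ing with the mask flips it to 1.
  110100000111000011010101
| 000000000000000000001000
--------------------------
  110100000111000011011101

Answer: 110100000111000011011101 (13660381)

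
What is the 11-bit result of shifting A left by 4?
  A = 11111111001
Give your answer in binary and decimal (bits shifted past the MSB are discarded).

Shift left by 4: drop the top 4 bit(s), append 4 zero(s) on the right.
  11111111001  ->  discard [1111], keep [1111001], append 0000
= 11110010000

Answer: 11110010000 (1936)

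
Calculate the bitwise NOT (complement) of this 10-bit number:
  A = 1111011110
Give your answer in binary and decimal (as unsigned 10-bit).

Flip each bit (0->1, 1->0):
  1111011110
  0000100001

Answer: 0000100001 (33)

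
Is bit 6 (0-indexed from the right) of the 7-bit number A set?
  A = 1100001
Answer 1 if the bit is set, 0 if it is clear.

Bit 6 is the 7th from the right.
  1100001
  ^
That bit is 1.

Answer: 1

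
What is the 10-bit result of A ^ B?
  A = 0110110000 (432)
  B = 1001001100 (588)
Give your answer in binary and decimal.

Apply ^ to each column (1 where bits differ):
  0110110000
^ 1001001100
------------
  1111111100

Answer: 1111111100 (1020)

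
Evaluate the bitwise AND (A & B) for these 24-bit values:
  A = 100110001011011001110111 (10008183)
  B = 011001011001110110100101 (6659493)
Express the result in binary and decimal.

Apply & to each column (1 only where both bits are 1):
  100110001011011001110111
& 011001011001110110100101
--------------------------
  000000001001010000100101

Answer: 000000001001010000100101 (37925)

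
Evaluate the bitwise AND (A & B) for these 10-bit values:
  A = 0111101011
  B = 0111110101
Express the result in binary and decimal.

Apply & to each column (1 only where both bits are 1):
  0111101011
& 0111110101
------------
  0111100001

Answer: 0111100001 (481)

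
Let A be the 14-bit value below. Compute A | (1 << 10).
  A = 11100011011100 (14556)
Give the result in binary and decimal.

Mask = 1 << 10 = 00010000000000
Bit 10 of A is 0, so OR-ing with the mask flips it to 1.
  11100011011100
| 00010000000000
----------------
  11110011011100

Answer: 11110011011100 (15580)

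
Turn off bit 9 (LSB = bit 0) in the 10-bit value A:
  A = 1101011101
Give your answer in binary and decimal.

Mask = ~(1 << 9) = 0111111111
Bit 9 of A is 1, so AND-ing with the mask clears it to 0.
  1101011101
& 0111111111
------------
  0101011101

Answer: 0101011101 (349)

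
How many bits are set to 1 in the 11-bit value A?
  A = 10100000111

10100000111
1-bits at positions (from bit 0 = LSB): 0, 1, 2, 8, 10
Count = 5

Answer: 5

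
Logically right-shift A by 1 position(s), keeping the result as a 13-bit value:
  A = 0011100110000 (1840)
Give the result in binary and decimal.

Logical shift right by 1: drop the bottom 1 bit(s), prepend 1 zero(s) on the left.
  0011100110000  ->  keep [001110011000], discard [0], prepend 0
= 0001110011000

Answer: 0001110011000 (920)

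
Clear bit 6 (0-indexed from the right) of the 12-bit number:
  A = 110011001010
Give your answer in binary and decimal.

Mask = ~(1 << 6) = 111110111111
Bit 6 of A is 1, so AND-ing with the mask clears it to 0.
  110011001010
& 111110111111
--------------
  110010001010

Answer: 110010001010 (3210)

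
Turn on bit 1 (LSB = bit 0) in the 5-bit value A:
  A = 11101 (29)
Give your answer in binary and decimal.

Mask = 1 << 1 = 00010
Bit 1 of A is 0, so OR-ing with the mask flips it to 1.
  11101
| 00010
-------
  11111

Answer: 11111 (31)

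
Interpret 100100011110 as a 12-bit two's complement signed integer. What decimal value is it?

MSB is 1, so the value is negative. Find the magnitude:
1. Invert bits:  011011100001
2. Add 1:        011011100010  = 1762
3. Apply sign:   -1762

Answer: -1762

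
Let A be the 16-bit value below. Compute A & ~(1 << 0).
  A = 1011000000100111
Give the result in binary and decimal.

Mask = ~(1 << 0) = 1111111111111110
Bit 0 of A is 1, so AND-ing with the mask clears it to 0.
  1011000000100111
& 1111111111111110
------------------
  1011000000100110

Answer: 1011000000100110 (45094)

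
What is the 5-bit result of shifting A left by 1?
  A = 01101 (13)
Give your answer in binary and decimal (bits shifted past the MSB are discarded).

Shift left by 1: drop the top 1 bit(s), append 1 zero(s) on the right.
  01101  ->  discard [0], keep [1101], append 0
= 11010

Answer: 11010 (26)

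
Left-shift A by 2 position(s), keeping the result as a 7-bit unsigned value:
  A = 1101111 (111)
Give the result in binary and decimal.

Shift left by 2: drop the top 2 bit(s), append 2 zero(s) on the right.
  1101111  ->  discard [11], keep [01111], append 00
= 0111100

Answer: 0111100 (60)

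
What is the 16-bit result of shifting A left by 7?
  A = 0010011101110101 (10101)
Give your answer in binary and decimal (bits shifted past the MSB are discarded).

Shift left by 7: drop the top 7 bit(s), append 7 zero(s) on the right.
  0010011101110101  ->  discard [0010011], keep [101110101], append 0000000
= 1011101010000000

Answer: 1011101010000000 (47744)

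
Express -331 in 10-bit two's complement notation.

1. Binary of +331:  0101001011
2. Invert bits:     1010110100
3. Add 1:           1010110101

Answer: 1010110101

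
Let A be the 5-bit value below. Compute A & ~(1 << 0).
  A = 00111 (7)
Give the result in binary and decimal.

Mask = ~(1 << 0) = 11110
Bit 0 of A is 1, so AND-ing with the mask clears it to 0.
  00111
& 11110
-------
  00110

Answer: 00110 (6)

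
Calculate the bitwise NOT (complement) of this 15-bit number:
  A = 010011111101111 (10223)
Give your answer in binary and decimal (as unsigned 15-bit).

Flip each bit (0->1, 1->0):
  010011111101111
  101100000010000

Answer: 101100000010000 (22544)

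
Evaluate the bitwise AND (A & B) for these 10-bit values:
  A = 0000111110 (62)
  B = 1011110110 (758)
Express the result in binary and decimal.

Apply & to each column (1 only where both bits are 1):
  0000111110
& 1011110110
------------
  0000110110

Answer: 0000110110 (54)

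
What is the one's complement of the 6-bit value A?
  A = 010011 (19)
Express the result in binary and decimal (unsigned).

Flip each bit (0->1, 1->0):
  010011
  101100

Answer: 101100 (44)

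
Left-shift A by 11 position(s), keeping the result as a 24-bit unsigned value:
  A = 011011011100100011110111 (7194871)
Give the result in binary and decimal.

Shift left by 11: drop the top 11 bit(s), append 11 zero(s) on the right.
  011011011100100011110111  ->  discard [01101101110], keep [0100011110111], append 00000000000
= 010001111011100000000000

Answer: 010001111011100000000000 (4700160)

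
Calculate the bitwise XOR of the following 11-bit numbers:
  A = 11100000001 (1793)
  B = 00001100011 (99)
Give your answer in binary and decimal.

Apply ^ to each column (1 where bits differ):
  11100000001
^ 00001100011
-------------
  11101100010

Answer: 11101100010 (1890)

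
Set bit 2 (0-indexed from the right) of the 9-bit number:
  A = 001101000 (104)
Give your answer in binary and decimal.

Mask = 1 << 2 = 000000100
Bit 2 of A is 0, so OR-ing with the mask flips it to 1.
  001101000
| 000000100
-----------
  001101100

Answer: 001101100 (108)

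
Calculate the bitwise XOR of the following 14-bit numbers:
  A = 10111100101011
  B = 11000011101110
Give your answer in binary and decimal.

Apply ^ to each column (1 where bits differ):
  10111100101011
^ 11000011101110
----------------
  01111111000101

Answer: 01111111000101 (8133)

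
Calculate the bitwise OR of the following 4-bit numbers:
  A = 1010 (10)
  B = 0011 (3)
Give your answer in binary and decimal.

Apply | to each column (1 where either bit is 1):
  1010
| 0011
------
  1011

Answer: 1011 (11)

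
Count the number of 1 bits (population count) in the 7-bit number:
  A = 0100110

0100110
1-bits at positions (from bit 0 = LSB): 1, 2, 5
Count = 3

Answer: 3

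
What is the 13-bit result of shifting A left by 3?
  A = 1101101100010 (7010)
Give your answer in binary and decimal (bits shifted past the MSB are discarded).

Shift left by 3: drop the top 3 bit(s), append 3 zero(s) on the right.
  1101101100010  ->  discard [110], keep [1101100010], append 000
= 1101100010000

Answer: 1101100010000 (6928)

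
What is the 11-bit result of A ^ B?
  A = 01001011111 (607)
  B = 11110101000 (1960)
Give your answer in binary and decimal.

Apply ^ to each column (1 where bits differ):
  01001011111
^ 11110101000
-------------
  10111110111

Answer: 10111110111 (1527)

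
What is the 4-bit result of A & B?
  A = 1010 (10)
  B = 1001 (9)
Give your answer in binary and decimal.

Apply & to each column (1 only where both bits are 1):
  1010
& 1001
------
  1000

Answer: 1000 (8)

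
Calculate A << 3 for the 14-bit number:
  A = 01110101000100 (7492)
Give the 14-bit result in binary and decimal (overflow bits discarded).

Shift left by 3: drop the top 3 bit(s), append 3 zero(s) on the right.
  01110101000100  ->  discard [011], keep [10101000100], append 000
= 10101000100000

Answer: 10101000100000 (10784)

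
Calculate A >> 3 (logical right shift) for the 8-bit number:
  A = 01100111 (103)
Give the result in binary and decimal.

Logical shift right by 3: drop the bottom 3 bit(s), prepend 3 zero(s) on the left.
  01100111  ->  keep [01100], discard [111], prepend 000
= 00001100

Answer: 00001100 (12)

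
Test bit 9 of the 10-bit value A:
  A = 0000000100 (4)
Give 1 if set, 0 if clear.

Bit 9 is the 10th from the right.
  0000000100
  ^
That bit is 0.

Answer: 0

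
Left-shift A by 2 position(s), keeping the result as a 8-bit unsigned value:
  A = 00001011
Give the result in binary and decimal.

Shift left by 2: drop the top 2 bit(s), append 2 zero(s) on the right.
  00001011  ->  discard [00], keep [001011], append 00
= 00101100

Answer: 00101100 (44)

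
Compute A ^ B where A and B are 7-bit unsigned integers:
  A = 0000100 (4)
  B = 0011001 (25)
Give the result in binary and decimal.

Apply ^ to each column (1 where bits differ):
  0000100
^ 0011001
---------
  0011101

Answer: 0011101 (29)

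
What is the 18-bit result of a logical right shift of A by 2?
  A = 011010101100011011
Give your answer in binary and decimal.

Logical shift right by 2: drop the bottom 2 bit(s), prepend 2 zero(s) on the left.
  011010101100011011  ->  keep [0110101011000110], discard [11], prepend 00
= 000110101011000110

Answer: 000110101011000110 (27334)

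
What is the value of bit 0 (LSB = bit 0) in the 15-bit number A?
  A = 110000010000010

Bit 0 is the 1st from the right.
  110000010000010
                ^
That bit is 0.

Answer: 0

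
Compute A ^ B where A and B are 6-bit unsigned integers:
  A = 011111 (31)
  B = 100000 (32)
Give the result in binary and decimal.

Apply ^ to each column (1 where bits differ):
  011111
^ 100000
--------
  111111

Answer: 111111 (63)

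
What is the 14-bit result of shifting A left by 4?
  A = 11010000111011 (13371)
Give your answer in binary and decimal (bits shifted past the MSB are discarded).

Shift left by 4: drop the top 4 bit(s), append 4 zero(s) on the right.
  11010000111011  ->  discard [1101], keep [0000111011], append 0000
= 00001110110000

Answer: 00001110110000 (944)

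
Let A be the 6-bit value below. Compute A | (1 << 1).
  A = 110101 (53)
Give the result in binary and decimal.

Mask = 1 << 1 = 000010
Bit 1 of A is 0, so OR-ing with the mask flips it to 1.
  110101
| 000010
--------
  110111

Answer: 110111 (55)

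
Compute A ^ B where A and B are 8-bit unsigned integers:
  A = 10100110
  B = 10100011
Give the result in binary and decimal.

Apply ^ to each column (1 where bits differ):
  10100110
^ 10100011
----------
  00000101

Answer: 00000101 (5)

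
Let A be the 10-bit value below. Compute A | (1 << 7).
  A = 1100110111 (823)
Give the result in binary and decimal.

Mask = 1 << 7 = 0010000000
Bit 7 of A is 0, so OR-ing with the mask flips it to 1.
  1100110111
| 0010000000
------------
  1110110111

Answer: 1110110111 (951)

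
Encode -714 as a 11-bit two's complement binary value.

1. Binary of +714:  01011001010
2. Invert bits:     10100110101
3. Add 1:           10100110110

Answer: 10100110110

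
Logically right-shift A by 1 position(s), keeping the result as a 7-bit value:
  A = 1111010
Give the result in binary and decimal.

Logical shift right by 1: drop the bottom 1 bit(s), prepend 1 zero(s) on the left.
  1111010  ->  keep [111101], discard [0], prepend 0
= 0111101

Answer: 0111101 (61)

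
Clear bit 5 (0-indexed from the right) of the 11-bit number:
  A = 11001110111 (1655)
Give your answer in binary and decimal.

Mask = ~(1 << 5) = 11111011111
Bit 5 of A is 1, so AND-ing with the mask clears it to 0.
  11001110111
& 11111011111
-------------
  11001010111

Answer: 11001010111 (1623)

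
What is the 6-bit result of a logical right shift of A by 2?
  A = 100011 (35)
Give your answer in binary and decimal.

Logical shift right by 2: drop the bottom 2 bit(s), prepend 2 zero(s) on the left.
  100011  ->  keep [1000], discard [11], prepend 00
= 001000

Answer: 001000 (8)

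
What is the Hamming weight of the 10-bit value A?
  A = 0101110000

0101110000
1-bits at positions (from bit 0 = LSB): 4, 5, 6, 8
Count = 4

Answer: 4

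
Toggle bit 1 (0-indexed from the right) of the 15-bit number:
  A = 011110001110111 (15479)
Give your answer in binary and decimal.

Mask = 1 << 1 = 000000000000010
Bit 1 of A is 1; XOR with the mask flips it to 0.
  011110001110111
^ 000000000000010
-----------------
  011110001110101

Answer: 011110001110101 (15477)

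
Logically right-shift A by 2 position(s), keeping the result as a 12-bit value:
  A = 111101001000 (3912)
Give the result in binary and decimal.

Logical shift right by 2: drop the bottom 2 bit(s), prepend 2 zero(s) on the left.
  111101001000  ->  keep [1111010010], discard [00], prepend 00
= 001111010010

Answer: 001111010010 (978)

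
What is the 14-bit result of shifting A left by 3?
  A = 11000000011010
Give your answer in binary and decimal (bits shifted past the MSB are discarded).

Shift left by 3: drop the top 3 bit(s), append 3 zero(s) on the right.
  11000000011010  ->  discard [110], keep [00000011010], append 000
= 00000011010000

Answer: 00000011010000 (208)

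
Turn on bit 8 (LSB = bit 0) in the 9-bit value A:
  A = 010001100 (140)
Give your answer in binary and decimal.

Mask = 1 << 8 = 100000000
Bit 8 of A is 0, so OR-ing with the mask flips it to 1.
  010001100
| 100000000
-----------
  110001100

Answer: 110001100 (396)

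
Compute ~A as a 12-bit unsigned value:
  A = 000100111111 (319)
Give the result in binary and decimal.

Flip each bit (0->1, 1->0):
  000100111111
  111011000000

Answer: 111011000000 (3776)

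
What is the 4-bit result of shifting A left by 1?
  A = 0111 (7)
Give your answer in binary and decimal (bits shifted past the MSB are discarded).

Shift left by 1: drop the top 1 bit(s), append 1 zero(s) on the right.
  0111  ->  discard [0], keep [111], append 0
= 1110

Answer: 1110 (14)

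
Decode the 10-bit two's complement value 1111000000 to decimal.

MSB is 1, so the value is negative. Find the magnitude:
1. Invert bits:  0000111111
2. Add 1:        0001000000  = 64
3. Apply sign:   -64

Answer: -64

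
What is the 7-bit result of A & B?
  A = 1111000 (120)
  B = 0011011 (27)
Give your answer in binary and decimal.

Apply & to each column (1 only where both bits are 1):
  1111000
& 0011011
---------
  0011000

Answer: 0011000 (24)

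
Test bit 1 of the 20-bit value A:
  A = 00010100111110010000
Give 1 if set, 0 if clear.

Bit 1 is the 2nd from the right.
  00010100111110010000
                    ^
That bit is 0.

Answer: 0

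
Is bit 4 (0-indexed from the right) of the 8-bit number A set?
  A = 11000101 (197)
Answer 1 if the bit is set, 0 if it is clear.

Bit 4 is the 5th from the right.
  11000101
     ^
That bit is 0.

Answer: 0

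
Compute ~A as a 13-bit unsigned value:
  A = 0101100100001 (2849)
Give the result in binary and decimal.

Flip each bit (0->1, 1->0):
  0101100100001
  1010011011110

Answer: 1010011011110 (5342)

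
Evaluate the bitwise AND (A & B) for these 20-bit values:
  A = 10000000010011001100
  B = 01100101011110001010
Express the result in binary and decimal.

Apply & to each column (1 only where both bits are 1):
  10000000010011001100
& 01100101011110001010
----------------------
  00000000010010001000

Answer: 00000000010010001000 (1160)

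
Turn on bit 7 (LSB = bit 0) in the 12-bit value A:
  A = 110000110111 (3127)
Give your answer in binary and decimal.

Mask = 1 << 7 = 000010000000
Bit 7 of A is 0, so OR-ing with the mask flips it to 1.
  110000110111
| 000010000000
--------------
  110010110111

Answer: 110010110111 (3255)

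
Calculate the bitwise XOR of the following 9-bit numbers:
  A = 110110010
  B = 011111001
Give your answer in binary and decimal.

Apply ^ to each column (1 where bits differ):
  110110010
^ 011111001
-----------
  101001011

Answer: 101001011 (331)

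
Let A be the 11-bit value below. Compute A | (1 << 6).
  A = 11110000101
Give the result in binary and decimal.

Mask = 1 << 6 = 00001000000
Bit 6 of A is 0, so OR-ing with the mask flips it to 1.
  11110000101
| 00001000000
-------------
  11111000101

Answer: 11111000101 (1989)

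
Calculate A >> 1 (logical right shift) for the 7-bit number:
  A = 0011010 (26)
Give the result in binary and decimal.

Logical shift right by 1: drop the bottom 1 bit(s), prepend 1 zero(s) on the left.
  0011010  ->  keep [001101], discard [0], prepend 0
= 0001101

Answer: 0001101 (13)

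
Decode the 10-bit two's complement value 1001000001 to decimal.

MSB is 1, so the value is negative. Find the magnitude:
1. Invert bits:  0110111110
2. Add 1:        0110111111  = 447
3. Apply sign:   -447

Answer: -447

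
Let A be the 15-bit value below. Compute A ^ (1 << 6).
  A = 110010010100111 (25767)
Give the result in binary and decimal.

Mask = 1 << 6 = 000000001000000
Bit 6 of A is 0; XOR with the mask flips it to 1.
  110010010100111
^ 000000001000000
-----------------
  110010011100111

Answer: 110010011100111 (25831)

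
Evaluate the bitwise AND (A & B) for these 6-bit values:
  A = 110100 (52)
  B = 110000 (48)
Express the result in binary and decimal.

Apply & to each column (1 only where both bits are 1):
  110100
& 110000
--------
  110000

Answer: 110000 (48)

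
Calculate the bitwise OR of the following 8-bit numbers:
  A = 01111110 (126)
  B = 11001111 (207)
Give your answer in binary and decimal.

Apply | to each column (1 where either bit is 1):
  01111110
| 11001111
----------
  11111111

Answer: 11111111 (255)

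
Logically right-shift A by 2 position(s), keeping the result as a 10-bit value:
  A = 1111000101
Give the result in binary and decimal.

Logical shift right by 2: drop the bottom 2 bit(s), prepend 2 zero(s) on the left.
  1111000101  ->  keep [11110001], discard [01], prepend 00
= 0011110001

Answer: 0011110001 (241)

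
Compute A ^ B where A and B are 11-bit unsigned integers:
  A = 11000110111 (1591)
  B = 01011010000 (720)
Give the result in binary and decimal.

Apply ^ to each column (1 where bits differ):
  11000110111
^ 01011010000
-------------
  10011100111

Answer: 10011100111 (1255)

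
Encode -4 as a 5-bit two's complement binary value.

1. Binary of +4:  00100
2. Invert bits:     11011
3. Add 1:           11100

Answer: 11100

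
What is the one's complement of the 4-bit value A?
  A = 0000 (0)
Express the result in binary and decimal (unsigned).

Flip each bit (0->1, 1->0):
  0000
  1111

Answer: 1111 (15)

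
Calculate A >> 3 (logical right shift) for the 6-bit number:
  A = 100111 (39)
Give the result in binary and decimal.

Logical shift right by 3: drop the bottom 3 bit(s), prepend 3 zero(s) on the left.
  100111  ->  keep [100], discard [111], prepend 000
= 000100

Answer: 000100 (4)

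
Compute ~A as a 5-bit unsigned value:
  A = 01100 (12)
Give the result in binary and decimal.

Flip each bit (0->1, 1->0):
  01100
  10011

Answer: 10011 (19)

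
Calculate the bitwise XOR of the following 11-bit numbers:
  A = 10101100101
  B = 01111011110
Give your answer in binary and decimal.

Apply ^ to each column (1 where bits differ):
  10101100101
^ 01111011110
-------------
  11010111011

Answer: 11010111011 (1723)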